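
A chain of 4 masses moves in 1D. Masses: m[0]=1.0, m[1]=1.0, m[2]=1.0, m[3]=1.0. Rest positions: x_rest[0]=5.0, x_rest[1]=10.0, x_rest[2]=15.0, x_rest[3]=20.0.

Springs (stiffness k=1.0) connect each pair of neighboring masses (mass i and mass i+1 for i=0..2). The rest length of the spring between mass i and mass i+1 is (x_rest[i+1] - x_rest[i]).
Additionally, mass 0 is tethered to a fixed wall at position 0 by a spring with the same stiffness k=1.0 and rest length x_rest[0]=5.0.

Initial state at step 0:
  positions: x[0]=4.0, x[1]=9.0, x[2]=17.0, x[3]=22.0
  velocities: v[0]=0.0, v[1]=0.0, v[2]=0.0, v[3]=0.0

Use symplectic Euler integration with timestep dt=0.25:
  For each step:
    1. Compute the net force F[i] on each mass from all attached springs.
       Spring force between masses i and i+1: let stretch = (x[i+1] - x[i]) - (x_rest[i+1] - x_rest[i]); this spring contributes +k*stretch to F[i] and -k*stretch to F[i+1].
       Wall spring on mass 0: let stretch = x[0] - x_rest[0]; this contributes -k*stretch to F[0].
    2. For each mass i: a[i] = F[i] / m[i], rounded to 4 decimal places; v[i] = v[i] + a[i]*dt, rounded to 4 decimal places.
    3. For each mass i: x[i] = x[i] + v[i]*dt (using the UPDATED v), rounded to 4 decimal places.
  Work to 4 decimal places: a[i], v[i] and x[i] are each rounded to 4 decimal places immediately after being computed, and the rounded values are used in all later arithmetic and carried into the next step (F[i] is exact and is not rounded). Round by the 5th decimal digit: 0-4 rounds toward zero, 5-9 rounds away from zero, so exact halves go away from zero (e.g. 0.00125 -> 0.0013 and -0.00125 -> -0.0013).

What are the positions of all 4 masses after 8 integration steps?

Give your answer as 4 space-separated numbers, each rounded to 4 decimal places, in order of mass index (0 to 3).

Answer: 6.2437 11.5153 15.0045 20.6178

Derivation:
Step 0: x=[4.0000 9.0000 17.0000 22.0000] v=[0.0000 0.0000 0.0000 0.0000]
Step 1: x=[4.0625 9.1875 16.8125 22.0000] v=[0.2500 0.7500 -0.7500 0.0000]
Step 2: x=[4.1914 9.5313 16.4727 21.9883] v=[0.5156 1.3750 -1.3594 -0.0469]
Step 3: x=[4.3921 9.9752 16.0437 21.9444] v=[0.8027 1.7754 -1.7159 -0.1758]
Step 4: x=[4.6672 10.4494 15.6042 21.8442] v=[1.1005 1.8968 -1.7579 -0.4010]
Step 5: x=[5.0120 10.8844 15.2326 21.6665] v=[1.3793 1.7400 -1.4866 -0.7110]
Step 6: x=[5.4106 11.2242 14.9913 21.3991] v=[1.5944 1.3590 -0.9652 -1.0695]
Step 7: x=[5.8344 11.4361 14.9151 21.0437] v=[1.6952 0.8474 -0.3050 -1.4215]
Step 8: x=[6.2437 11.5153 15.0045 20.6178] v=[1.6370 0.3167 0.3574 -1.7037]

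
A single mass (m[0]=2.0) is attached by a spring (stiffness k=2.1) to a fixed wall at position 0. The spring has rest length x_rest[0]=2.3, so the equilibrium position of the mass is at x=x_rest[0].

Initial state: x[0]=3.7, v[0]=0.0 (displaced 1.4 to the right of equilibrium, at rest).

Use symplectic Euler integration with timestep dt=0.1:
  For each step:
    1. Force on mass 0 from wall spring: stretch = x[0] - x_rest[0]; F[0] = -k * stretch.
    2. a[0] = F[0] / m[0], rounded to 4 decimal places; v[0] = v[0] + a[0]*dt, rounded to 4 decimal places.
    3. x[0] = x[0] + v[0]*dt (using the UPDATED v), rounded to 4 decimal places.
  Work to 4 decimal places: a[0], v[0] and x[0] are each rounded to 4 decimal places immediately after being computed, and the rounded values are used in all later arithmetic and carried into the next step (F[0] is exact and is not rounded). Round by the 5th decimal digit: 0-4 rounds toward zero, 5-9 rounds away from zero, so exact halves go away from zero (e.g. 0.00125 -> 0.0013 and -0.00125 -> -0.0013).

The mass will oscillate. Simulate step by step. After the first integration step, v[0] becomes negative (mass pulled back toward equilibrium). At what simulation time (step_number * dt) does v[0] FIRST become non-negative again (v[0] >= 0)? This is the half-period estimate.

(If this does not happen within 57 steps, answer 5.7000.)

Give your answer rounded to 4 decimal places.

Step 0: x=[3.7000] v=[0.0000]
Step 1: x=[3.6853] v=[-0.1470]
Step 2: x=[3.6561] v=[-0.2925]
Step 3: x=[3.6126] v=[-0.4349]
Step 4: x=[3.5553] v=[-0.5727]
Step 5: x=[3.4849] v=[-0.7045]
Step 6: x=[3.4020] v=[-0.8289]
Step 7: x=[3.3075] v=[-0.9446]
Step 8: x=[3.2025] v=[-1.0504]
Step 9: x=[3.0880] v=[-1.1452]
Step 10: x=[2.9652] v=[-1.2279]
Step 11: x=[2.8354] v=[-1.2978]
Step 12: x=[2.7000] v=[-1.3540]
Step 13: x=[2.5604] v=[-1.3960]
Step 14: x=[2.4181] v=[-1.4233]
Step 15: x=[2.2745] v=[-1.4357]
Step 16: x=[2.1312] v=[-1.4330]
Step 17: x=[1.9897] v=[-1.4153]
Step 18: x=[1.8514] v=[-1.3827]
Step 19: x=[1.7178] v=[-1.3356]
Step 20: x=[1.5904] v=[-1.2745]
Step 21: x=[1.4704] v=[-1.2000]
Step 22: x=[1.3591] v=[-1.1129]
Step 23: x=[1.2577] v=[-1.0141]
Step 24: x=[1.1672] v=[-0.9047]
Step 25: x=[1.0886] v=[-0.7858]
Step 26: x=[1.0227] v=[-0.6586]
Step 27: x=[0.9703] v=[-0.5245]
Step 28: x=[0.9318] v=[-0.3849]
Step 29: x=[0.9077] v=[-0.2412]
Step 30: x=[0.8982] v=[-0.0950]
Step 31: x=[0.9034] v=[0.0522]
First v>=0 after going negative at step 31, time=3.1000

Answer: 3.1000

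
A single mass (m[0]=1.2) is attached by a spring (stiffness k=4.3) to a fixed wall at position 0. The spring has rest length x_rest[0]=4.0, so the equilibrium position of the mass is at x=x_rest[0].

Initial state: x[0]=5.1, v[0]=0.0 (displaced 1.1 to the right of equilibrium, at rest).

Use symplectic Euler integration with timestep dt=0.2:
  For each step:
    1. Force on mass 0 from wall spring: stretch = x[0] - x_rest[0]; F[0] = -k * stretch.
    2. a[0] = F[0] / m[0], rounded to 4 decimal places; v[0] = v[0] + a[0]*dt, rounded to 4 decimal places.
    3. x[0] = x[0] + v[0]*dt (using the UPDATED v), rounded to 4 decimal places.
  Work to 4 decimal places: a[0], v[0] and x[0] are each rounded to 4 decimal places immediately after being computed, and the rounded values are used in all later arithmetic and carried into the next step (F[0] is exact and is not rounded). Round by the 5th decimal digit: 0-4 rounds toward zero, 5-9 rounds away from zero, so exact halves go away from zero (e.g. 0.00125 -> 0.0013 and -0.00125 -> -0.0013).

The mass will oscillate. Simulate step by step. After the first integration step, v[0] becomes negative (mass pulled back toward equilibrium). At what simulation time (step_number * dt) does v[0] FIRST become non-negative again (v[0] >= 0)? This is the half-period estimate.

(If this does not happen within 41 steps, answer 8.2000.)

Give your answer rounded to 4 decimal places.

Answer: 1.8000

Derivation:
Step 0: x=[5.1000] v=[0.0000]
Step 1: x=[4.9423] v=[-0.7883]
Step 2: x=[4.6496] v=[-1.4636]
Step 3: x=[4.2638] v=[-1.9291]
Step 4: x=[3.8402] v=[-2.1182]
Step 5: x=[3.4395] v=[-2.0037]
Step 6: x=[3.1191] v=[-1.6020]
Step 7: x=[2.9250] v=[-0.9707]
Step 8: x=[2.8849] v=[-0.2003]
Step 9: x=[3.0047] v=[0.5989]
First v>=0 after going negative at step 9, time=1.8000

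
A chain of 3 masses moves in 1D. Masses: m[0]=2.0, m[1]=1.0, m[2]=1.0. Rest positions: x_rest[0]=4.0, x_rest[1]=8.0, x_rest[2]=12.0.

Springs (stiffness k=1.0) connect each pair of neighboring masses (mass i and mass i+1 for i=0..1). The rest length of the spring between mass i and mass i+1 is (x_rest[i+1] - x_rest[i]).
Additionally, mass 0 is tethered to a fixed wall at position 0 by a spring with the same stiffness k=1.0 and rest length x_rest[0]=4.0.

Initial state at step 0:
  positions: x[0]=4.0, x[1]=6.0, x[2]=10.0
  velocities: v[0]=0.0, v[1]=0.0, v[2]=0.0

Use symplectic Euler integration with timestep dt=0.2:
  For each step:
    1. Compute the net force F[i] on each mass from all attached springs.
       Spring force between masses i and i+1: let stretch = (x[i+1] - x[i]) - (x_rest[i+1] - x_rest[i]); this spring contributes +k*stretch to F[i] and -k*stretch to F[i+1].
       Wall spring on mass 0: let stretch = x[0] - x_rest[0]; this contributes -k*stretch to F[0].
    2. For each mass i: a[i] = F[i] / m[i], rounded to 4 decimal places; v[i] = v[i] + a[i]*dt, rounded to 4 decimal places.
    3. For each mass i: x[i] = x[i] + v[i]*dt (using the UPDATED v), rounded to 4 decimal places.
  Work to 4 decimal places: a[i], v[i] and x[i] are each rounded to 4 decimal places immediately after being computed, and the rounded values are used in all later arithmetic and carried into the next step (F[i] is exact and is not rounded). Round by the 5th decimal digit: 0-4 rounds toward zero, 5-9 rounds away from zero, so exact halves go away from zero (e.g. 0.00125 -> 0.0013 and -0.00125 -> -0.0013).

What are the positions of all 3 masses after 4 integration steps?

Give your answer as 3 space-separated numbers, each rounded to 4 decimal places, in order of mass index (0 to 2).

Answer: 3.6460 6.6862 10.0450

Derivation:
Step 0: x=[4.0000 6.0000 10.0000] v=[0.0000 0.0000 0.0000]
Step 1: x=[3.9600 6.0800 10.0000] v=[-0.2000 0.4000 0.0000]
Step 2: x=[3.8832 6.2320 10.0032] v=[-0.3840 0.7600 0.0160]
Step 3: x=[3.7757 6.4409 10.0156] v=[-0.5374 1.0445 0.0618]
Step 4: x=[3.6460 6.6862 10.0450] v=[-0.6485 1.2264 0.1469]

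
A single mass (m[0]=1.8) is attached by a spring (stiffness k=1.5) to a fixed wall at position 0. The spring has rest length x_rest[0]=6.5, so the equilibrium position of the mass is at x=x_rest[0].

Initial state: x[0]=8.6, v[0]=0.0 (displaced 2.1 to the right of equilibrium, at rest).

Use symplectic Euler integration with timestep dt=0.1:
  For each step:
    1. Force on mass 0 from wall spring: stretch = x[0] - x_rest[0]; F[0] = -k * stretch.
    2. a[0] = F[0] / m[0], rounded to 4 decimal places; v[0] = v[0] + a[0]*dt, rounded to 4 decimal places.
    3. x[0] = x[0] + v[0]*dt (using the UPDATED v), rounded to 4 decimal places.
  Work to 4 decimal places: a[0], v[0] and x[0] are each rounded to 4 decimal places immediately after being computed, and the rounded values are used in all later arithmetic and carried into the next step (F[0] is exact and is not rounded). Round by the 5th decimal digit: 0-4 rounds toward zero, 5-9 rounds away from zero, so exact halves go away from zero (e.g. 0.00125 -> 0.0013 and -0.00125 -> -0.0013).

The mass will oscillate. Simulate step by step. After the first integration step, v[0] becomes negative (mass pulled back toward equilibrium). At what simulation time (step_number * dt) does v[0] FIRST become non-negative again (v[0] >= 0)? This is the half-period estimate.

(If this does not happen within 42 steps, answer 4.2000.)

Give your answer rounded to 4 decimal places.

Step 0: x=[8.6000] v=[0.0000]
Step 1: x=[8.5825] v=[-0.1750]
Step 2: x=[8.5477] v=[-0.3485]
Step 3: x=[8.4958] v=[-0.5191]
Step 4: x=[8.4273] v=[-0.6854]
Step 5: x=[8.3427] v=[-0.8460]
Step 6: x=[8.2427] v=[-0.9996]
Step 7: x=[8.1282] v=[-1.1448]
Step 8: x=[8.0002] v=[-1.2805]
Step 9: x=[7.8597] v=[-1.4055]
Step 10: x=[7.7078] v=[-1.5188]
Step 11: x=[7.5459] v=[-1.6195]
Step 12: x=[7.3752] v=[-1.7067]
Step 13: x=[7.1972] v=[-1.7796]
Step 14: x=[7.0134] v=[-1.8377]
Step 15: x=[6.8254] v=[-1.8805]
Step 16: x=[6.6346] v=[-1.9076]
Step 17: x=[6.4427] v=[-1.9188]
Step 18: x=[6.2513] v=[-1.9140]
Step 19: x=[6.0620] v=[-1.8933]
Step 20: x=[5.8763] v=[-1.8568]
Step 21: x=[5.6958] v=[-1.8048]
Step 22: x=[5.5220] v=[-1.7378]
Step 23: x=[5.3564] v=[-1.6563]
Step 24: x=[5.2003] v=[-1.5610]
Step 25: x=[5.0550] v=[-1.4527]
Step 26: x=[4.9218] v=[-1.3323]
Step 27: x=[4.8017] v=[-1.2008]
Step 28: x=[4.6958] v=[-1.0593]
Step 29: x=[4.6049] v=[-0.9090]
Step 30: x=[4.5298] v=[-0.7511]
Step 31: x=[4.4711] v=[-0.5869]
Step 32: x=[4.4293] v=[-0.4178]
Step 33: x=[4.4048] v=[-0.2452]
Step 34: x=[4.3977] v=[-0.0706]
Step 35: x=[4.4082] v=[0.1046]
First v>=0 after going negative at step 35, time=3.5000

Answer: 3.5000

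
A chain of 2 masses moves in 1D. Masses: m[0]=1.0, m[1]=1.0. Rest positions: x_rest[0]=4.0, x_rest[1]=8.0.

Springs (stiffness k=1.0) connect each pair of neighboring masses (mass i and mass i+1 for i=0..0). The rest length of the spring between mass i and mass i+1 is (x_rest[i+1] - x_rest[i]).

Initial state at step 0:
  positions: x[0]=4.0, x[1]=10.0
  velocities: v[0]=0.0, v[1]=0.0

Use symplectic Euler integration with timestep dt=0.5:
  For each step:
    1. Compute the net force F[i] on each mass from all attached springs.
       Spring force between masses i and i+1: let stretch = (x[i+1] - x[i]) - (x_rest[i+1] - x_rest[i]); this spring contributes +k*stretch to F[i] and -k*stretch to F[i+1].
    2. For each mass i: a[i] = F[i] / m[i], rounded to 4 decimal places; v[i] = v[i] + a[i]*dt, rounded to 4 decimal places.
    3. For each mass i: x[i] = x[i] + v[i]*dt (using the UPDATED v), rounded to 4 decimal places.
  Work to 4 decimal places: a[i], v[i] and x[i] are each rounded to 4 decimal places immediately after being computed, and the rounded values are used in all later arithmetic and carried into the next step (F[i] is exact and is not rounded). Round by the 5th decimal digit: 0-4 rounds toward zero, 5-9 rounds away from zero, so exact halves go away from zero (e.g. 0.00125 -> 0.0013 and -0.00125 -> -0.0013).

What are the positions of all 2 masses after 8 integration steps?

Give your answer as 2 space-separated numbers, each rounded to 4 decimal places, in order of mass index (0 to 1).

Answer: 3.9415 10.0588

Derivation:
Step 0: x=[4.0000 10.0000] v=[0.0000 0.0000]
Step 1: x=[4.5000 9.5000] v=[1.0000 -1.0000]
Step 2: x=[5.2500 8.7500] v=[1.5000 -1.5000]
Step 3: x=[5.8750 8.1250] v=[1.2500 -1.2500]
Step 4: x=[6.0625 7.9375] v=[0.3750 -0.3750]
Step 5: x=[5.7188 8.2813] v=[-0.6875 0.6875]
Step 6: x=[5.0157 8.9845] v=[-1.4063 1.4063]
Step 7: x=[4.3048 9.6955] v=[-1.4219 1.4219]
Step 8: x=[3.9415 10.0588] v=[-0.7266 0.7266]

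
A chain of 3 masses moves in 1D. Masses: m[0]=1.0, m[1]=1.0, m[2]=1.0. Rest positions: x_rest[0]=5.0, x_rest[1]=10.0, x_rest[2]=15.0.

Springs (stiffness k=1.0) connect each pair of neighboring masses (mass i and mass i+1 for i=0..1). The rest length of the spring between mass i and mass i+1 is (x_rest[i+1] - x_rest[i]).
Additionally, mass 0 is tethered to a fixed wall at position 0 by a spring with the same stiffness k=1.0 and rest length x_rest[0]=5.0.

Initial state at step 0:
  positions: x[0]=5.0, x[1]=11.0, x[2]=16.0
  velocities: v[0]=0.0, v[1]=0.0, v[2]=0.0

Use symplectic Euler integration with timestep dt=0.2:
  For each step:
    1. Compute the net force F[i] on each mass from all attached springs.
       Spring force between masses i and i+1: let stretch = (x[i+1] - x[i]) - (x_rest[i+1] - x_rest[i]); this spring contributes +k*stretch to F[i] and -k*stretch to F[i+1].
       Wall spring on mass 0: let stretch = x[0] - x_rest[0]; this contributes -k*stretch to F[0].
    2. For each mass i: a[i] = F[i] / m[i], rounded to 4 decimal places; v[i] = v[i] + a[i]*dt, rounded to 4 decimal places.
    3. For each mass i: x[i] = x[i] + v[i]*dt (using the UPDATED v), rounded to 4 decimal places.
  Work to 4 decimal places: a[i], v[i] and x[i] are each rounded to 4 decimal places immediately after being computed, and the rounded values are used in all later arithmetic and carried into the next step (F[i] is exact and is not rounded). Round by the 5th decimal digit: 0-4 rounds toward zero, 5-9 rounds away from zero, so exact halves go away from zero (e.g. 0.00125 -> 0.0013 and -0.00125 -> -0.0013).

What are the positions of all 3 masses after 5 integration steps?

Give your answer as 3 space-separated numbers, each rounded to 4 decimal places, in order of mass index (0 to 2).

Answer: 5.4475 10.5508 15.9509

Derivation:
Step 0: x=[5.0000 11.0000 16.0000] v=[0.0000 0.0000 0.0000]
Step 1: x=[5.0400 10.9600 16.0000] v=[0.2000 -0.2000 0.0000]
Step 2: x=[5.1152 10.8848 15.9984] v=[0.3760 -0.3760 -0.0080]
Step 3: x=[5.2166 10.7834 15.9923] v=[0.5069 -0.5072 -0.0307]
Step 4: x=[5.3320 10.6676 15.9778] v=[0.5769 -0.5788 -0.0725]
Step 5: x=[5.4475 10.5508 15.9509] v=[0.5776 -0.5839 -0.1345]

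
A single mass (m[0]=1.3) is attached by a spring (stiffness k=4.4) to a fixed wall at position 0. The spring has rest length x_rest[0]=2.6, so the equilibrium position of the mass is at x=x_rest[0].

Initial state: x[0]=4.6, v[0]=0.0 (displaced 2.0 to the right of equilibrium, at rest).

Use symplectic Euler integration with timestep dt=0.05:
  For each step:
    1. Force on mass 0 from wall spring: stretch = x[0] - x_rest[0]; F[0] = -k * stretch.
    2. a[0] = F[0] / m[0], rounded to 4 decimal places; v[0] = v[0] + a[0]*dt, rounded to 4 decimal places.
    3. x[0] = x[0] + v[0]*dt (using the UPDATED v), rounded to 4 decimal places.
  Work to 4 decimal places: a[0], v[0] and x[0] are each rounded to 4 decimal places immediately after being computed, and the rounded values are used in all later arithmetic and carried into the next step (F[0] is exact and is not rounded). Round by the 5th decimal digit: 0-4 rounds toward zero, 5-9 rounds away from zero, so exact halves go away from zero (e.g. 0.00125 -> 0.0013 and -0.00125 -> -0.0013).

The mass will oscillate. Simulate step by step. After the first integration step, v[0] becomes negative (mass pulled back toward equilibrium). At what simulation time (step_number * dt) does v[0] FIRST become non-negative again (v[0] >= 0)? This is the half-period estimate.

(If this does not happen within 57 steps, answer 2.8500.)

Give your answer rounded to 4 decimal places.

Step 0: x=[4.6000] v=[0.0000]
Step 1: x=[4.5831] v=[-0.3385]
Step 2: x=[4.5494] v=[-0.6741]
Step 3: x=[4.4992] v=[-1.0040]
Step 4: x=[4.4329] v=[-1.3254]
Step 5: x=[4.3511] v=[-1.6356]
Step 6: x=[4.2545] v=[-1.9319]
Step 7: x=[4.1439] v=[-2.2119]
Step 8: x=[4.0202] v=[-2.4732]
Step 9: x=[3.8845] v=[-2.7135]
Step 10: x=[3.7380] v=[-2.9309]
Step 11: x=[3.5818] v=[-3.1235]
Step 12: x=[3.4173] v=[-3.2897]
Step 13: x=[3.2459] v=[-3.4280]
Step 14: x=[3.0690] v=[-3.5373]
Step 15: x=[2.8882] v=[-3.6167]
Step 16: x=[2.7049] v=[-3.6655]
Step 17: x=[2.5207] v=[-3.6833]
Step 18: x=[2.3372] v=[-3.6699]
Step 19: x=[2.1559] v=[-3.6254]
Step 20: x=[1.9784] v=[-3.5502]
Step 21: x=[1.8062] v=[-3.4450]
Step 22: x=[1.6407] v=[-3.3107]
Step 23: x=[1.4833] v=[-3.1484]
Step 24: x=[1.3353] v=[-2.9594]
Step 25: x=[1.1980] v=[-2.7454]
Step 26: x=[1.0726] v=[-2.5081]
Step 27: x=[0.9601] v=[-2.2496]
Step 28: x=[0.8615] v=[-1.9721]
Step 29: x=[0.7776] v=[-1.6779]
Step 30: x=[0.7091] v=[-1.3695]
Step 31: x=[0.6566] v=[-1.0495]
Step 32: x=[0.6206] v=[-0.7206]
Step 33: x=[0.6013] v=[-0.3856]
Step 34: x=[0.5989] v=[-0.0474]
Step 35: x=[0.6135] v=[0.2913]
First v>=0 after going negative at step 35, time=1.7500

Answer: 1.7500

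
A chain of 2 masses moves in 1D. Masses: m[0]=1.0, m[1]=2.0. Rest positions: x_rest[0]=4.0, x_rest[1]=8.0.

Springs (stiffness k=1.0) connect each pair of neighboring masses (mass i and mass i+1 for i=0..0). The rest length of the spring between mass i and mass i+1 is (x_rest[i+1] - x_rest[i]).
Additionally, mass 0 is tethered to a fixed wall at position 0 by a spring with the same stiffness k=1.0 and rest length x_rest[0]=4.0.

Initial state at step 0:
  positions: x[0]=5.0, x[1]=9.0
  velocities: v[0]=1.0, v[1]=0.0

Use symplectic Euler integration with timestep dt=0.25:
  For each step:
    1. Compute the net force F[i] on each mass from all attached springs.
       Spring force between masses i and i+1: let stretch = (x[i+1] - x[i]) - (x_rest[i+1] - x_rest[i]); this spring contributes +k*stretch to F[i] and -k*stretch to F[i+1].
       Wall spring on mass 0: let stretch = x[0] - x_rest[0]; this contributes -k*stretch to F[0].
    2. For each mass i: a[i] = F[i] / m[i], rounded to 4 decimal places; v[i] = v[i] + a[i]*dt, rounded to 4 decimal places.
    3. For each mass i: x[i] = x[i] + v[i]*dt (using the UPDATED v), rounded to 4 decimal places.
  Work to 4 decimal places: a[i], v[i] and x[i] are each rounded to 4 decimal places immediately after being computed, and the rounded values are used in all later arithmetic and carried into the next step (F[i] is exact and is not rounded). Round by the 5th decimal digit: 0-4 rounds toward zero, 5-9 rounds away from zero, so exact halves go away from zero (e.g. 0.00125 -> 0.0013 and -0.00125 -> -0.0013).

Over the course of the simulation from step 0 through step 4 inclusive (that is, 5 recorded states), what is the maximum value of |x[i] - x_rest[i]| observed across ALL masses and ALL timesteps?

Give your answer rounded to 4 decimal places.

Step 0: x=[5.0000 9.0000] v=[1.0000 0.0000]
Step 1: x=[5.1875 9.0000] v=[0.7500 0.0000]
Step 2: x=[5.2891 9.0059] v=[0.4063 0.0235]
Step 3: x=[5.2924 9.0206] v=[0.0132 0.0589]
Step 4: x=[5.1979 9.0438] v=[-0.3779 0.0929]
Max displacement = 1.2924

Answer: 1.2924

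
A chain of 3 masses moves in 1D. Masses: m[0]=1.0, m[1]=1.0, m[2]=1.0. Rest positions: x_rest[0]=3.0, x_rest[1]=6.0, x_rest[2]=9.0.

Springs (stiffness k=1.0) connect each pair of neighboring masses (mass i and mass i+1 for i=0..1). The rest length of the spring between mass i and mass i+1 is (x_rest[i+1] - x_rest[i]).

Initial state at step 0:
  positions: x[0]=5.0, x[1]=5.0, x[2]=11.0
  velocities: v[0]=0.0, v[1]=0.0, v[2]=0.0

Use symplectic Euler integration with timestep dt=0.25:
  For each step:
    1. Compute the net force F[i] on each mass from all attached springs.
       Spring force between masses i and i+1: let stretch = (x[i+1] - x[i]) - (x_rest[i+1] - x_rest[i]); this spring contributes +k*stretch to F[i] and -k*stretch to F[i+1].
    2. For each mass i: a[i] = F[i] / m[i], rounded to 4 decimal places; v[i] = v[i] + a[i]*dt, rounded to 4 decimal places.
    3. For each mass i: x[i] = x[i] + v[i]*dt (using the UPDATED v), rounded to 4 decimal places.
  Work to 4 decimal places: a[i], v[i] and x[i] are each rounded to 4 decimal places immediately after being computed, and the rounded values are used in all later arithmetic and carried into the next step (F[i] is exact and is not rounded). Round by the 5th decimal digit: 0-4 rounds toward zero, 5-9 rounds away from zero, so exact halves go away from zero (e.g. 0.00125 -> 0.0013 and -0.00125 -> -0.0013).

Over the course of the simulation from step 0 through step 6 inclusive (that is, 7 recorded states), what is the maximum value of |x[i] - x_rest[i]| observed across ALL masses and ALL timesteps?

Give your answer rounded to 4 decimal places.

Answer: 2.9545

Derivation:
Step 0: x=[5.0000 5.0000 11.0000] v=[0.0000 0.0000 0.0000]
Step 1: x=[4.8125 5.3750 10.8125] v=[-0.7500 1.5000 -0.7500]
Step 2: x=[4.4727 6.0547 10.4727] v=[-1.3594 2.7188 -1.3594]
Step 3: x=[4.0442 6.9117 10.0442] v=[-1.7139 3.4278 -1.7139]
Step 4: x=[3.6075 7.7852 9.6075] v=[-1.7470 3.4941 -1.7470]
Step 5: x=[3.2444 8.5115 9.2444] v=[-1.4526 2.9053 -1.4526]
Step 6: x=[3.0230 8.9545 9.0230] v=[-0.8858 1.7718 -0.8858]
Max displacement = 2.9545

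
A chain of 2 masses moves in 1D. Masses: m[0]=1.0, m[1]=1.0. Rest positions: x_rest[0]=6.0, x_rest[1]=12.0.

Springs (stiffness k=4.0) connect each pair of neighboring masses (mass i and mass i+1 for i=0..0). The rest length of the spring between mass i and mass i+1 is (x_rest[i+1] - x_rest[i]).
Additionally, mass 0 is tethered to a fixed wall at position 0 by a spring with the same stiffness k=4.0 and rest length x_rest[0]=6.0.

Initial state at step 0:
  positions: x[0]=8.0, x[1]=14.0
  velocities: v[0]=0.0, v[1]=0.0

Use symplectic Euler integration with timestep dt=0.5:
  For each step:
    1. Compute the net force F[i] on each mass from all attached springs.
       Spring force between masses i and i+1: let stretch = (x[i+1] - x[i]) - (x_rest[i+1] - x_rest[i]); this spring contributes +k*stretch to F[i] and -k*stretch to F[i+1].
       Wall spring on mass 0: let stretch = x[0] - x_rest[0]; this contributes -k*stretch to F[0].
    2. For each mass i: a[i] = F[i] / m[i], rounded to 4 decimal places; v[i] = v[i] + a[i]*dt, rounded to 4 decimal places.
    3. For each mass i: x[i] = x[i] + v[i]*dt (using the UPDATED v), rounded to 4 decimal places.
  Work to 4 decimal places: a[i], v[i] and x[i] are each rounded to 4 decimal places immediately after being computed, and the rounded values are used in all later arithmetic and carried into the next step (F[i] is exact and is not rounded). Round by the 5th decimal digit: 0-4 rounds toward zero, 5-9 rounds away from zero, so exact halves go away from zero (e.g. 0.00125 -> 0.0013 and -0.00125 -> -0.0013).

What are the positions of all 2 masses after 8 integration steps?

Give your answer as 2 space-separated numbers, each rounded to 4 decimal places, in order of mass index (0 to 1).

Step 0: x=[8.0000 14.0000] v=[0.0000 0.0000]
Step 1: x=[6.0000 14.0000] v=[-4.0000 0.0000]
Step 2: x=[6.0000 12.0000] v=[0.0000 -4.0000]
Step 3: x=[6.0000 10.0000] v=[0.0000 -4.0000]
Step 4: x=[4.0000 10.0000] v=[-4.0000 0.0000]
Step 5: x=[4.0000 10.0000] v=[0.0000 0.0000]
Step 6: x=[6.0000 10.0000] v=[4.0000 0.0000]
Step 7: x=[6.0000 12.0000] v=[0.0000 4.0000]
Step 8: x=[6.0000 14.0000] v=[0.0000 4.0000]

Answer: 6.0000 14.0000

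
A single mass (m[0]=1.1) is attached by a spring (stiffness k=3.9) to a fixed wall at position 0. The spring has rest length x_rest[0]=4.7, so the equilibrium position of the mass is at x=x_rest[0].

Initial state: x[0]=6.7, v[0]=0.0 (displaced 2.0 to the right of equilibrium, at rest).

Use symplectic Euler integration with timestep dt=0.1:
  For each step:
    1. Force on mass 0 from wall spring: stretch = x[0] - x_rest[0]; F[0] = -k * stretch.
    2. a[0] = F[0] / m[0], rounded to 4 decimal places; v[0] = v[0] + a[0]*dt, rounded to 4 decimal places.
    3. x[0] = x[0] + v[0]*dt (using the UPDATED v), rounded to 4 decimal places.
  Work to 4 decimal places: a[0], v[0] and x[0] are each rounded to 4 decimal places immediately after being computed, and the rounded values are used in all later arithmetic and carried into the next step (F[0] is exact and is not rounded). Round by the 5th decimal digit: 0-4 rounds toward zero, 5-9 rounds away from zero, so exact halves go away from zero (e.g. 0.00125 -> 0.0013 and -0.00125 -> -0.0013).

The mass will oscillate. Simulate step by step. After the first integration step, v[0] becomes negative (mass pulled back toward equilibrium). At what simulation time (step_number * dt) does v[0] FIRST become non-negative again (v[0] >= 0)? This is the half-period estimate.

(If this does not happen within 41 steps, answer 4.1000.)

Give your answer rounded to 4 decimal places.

Step 0: x=[6.7000] v=[0.0000]
Step 1: x=[6.6291] v=[-0.7091]
Step 2: x=[6.4898] v=[-1.3931]
Step 3: x=[6.2870] v=[-2.0277]
Step 4: x=[6.0280] v=[-2.5904]
Step 5: x=[5.7219] v=[-3.0612]
Step 6: x=[5.3796] v=[-3.4235]
Step 7: x=[5.0132] v=[-3.6645]
Step 8: x=[4.6357] v=[-3.7755]
Step 9: x=[4.2604] v=[-3.7527]
Step 10: x=[3.9007] v=[-3.5968]
Step 11: x=[3.5694] v=[-3.3134]
Step 12: x=[3.2781] v=[-2.9126]
Step 13: x=[3.0373] v=[-2.4085]
Step 14: x=[2.8554] v=[-1.8190]
Step 15: x=[2.7389] v=[-1.1650]
Step 16: x=[2.6919] v=[-0.4697]
Step 17: x=[2.7161] v=[0.2423]
First v>=0 after going negative at step 17, time=1.7000

Answer: 1.7000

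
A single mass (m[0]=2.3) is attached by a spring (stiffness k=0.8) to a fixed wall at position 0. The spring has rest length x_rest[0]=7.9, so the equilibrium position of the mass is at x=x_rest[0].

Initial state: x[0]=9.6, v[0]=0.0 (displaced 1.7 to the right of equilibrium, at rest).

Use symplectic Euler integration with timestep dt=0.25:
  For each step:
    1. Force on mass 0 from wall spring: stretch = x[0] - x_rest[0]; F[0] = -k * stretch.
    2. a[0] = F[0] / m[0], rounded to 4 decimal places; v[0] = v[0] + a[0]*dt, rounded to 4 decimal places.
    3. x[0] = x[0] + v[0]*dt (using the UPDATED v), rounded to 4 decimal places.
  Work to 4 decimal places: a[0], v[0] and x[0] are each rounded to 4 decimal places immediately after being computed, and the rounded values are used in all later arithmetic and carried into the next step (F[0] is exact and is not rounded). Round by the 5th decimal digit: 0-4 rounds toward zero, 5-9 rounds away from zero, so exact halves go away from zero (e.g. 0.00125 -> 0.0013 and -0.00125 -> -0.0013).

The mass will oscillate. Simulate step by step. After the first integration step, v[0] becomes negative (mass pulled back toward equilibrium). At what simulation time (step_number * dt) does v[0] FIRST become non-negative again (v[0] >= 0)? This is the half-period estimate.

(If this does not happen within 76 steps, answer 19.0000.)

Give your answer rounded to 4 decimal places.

Answer: 5.5000

Derivation:
Step 0: x=[9.6000] v=[0.0000]
Step 1: x=[9.5631] v=[-0.1478]
Step 2: x=[9.4900] v=[-0.2924]
Step 3: x=[9.3823] v=[-0.4307]
Step 4: x=[9.2424] v=[-0.5596]
Step 5: x=[9.0733] v=[-0.6763]
Step 6: x=[8.8787] v=[-0.7783]
Step 7: x=[8.6629] v=[-0.8634]
Step 8: x=[8.4305] v=[-0.9298]
Step 9: x=[8.1865] v=[-0.9759]
Step 10: x=[7.9363] v=[-1.0008]
Step 11: x=[7.6853] v=[-1.0040]
Step 12: x=[7.4390] v=[-0.9853]
Step 13: x=[7.2027] v=[-0.9452]
Step 14: x=[6.9816] v=[-0.8846]
Step 15: x=[6.7804] v=[-0.8048]
Step 16: x=[6.6035] v=[-0.7075]
Step 17: x=[6.4548] v=[-0.5948]
Step 18: x=[6.3375] v=[-0.4691]
Step 19: x=[6.2542] v=[-0.3332]
Step 20: x=[6.2067] v=[-0.1901]
Step 21: x=[6.1960] v=[-0.0429]
Step 22: x=[6.2223] v=[0.1053]
First v>=0 after going negative at step 22, time=5.5000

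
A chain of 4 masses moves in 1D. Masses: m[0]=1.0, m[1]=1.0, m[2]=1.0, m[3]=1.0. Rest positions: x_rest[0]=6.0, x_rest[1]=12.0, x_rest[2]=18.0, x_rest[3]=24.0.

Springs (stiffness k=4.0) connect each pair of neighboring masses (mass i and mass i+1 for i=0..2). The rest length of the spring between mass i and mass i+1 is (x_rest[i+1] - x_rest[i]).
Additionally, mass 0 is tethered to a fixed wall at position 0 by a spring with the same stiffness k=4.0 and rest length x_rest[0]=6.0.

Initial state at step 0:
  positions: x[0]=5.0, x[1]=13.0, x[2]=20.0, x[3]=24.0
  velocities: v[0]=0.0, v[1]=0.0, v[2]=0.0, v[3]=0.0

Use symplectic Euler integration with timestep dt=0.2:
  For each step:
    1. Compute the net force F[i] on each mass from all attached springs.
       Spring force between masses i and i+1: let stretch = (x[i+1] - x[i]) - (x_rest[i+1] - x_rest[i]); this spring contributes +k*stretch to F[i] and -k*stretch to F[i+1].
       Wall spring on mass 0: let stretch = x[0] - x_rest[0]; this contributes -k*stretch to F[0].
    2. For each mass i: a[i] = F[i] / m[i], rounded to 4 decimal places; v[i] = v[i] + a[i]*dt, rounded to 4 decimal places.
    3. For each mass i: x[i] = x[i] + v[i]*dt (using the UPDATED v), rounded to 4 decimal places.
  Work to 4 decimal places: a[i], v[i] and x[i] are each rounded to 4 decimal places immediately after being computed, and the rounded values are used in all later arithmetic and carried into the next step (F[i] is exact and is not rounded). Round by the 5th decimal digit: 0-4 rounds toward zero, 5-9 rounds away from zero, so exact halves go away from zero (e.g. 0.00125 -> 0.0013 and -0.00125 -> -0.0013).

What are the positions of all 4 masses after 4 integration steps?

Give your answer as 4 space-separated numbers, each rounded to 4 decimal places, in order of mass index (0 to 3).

Step 0: x=[5.0000 13.0000 20.0000 24.0000] v=[0.0000 0.0000 0.0000 0.0000]
Step 1: x=[5.4800 12.8400 19.5200 24.3200] v=[2.4000 -0.8000 -2.4000 1.6000]
Step 2: x=[6.2608 12.5712 18.7392 24.8320] v=[3.9040 -1.3440 -3.9040 2.5600]
Step 3: x=[7.0495 12.2796 17.9464 25.3292] v=[3.9437 -1.4579 -3.9642 2.4858]
Step 4: x=[7.5471 12.0579 17.4281 25.6051] v=[2.4882 -1.1085 -2.5914 1.3796]

Answer: 7.5471 12.0579 17.4281 25.6051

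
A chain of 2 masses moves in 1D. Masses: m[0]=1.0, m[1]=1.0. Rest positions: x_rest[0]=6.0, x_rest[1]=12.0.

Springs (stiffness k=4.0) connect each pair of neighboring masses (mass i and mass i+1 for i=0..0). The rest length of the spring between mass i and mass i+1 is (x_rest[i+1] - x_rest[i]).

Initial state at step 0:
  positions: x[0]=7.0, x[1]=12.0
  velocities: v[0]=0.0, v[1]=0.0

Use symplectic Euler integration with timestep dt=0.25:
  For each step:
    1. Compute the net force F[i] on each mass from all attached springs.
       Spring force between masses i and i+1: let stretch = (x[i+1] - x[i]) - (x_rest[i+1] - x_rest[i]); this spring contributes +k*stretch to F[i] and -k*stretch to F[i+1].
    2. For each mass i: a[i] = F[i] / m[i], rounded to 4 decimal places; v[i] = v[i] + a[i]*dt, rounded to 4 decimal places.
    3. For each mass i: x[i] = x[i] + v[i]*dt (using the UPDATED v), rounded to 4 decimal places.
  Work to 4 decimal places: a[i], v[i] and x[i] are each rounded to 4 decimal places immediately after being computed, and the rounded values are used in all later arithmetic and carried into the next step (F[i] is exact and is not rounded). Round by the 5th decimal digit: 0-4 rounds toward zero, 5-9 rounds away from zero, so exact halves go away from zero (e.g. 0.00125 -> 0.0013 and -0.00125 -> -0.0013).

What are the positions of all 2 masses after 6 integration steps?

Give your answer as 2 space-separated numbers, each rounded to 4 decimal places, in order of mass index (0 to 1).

Step 0: x=[7.0000 12.0000] v=[0.0000 0.0000]
Step 1: x=[6.7500 12.2500] v=[-1.0000 1.0000]
Step 2: x=[6.3750 12.6250] v=[-1.5000 1.5000]
Step 3: x=[6.0625 12.9375] v=[-1.2500 1.2500]
Step 4: x=[5.9688 13.0313] v=[-0.3750 0.3750]
Step 5: x=[6.1407 12.8594] v=[0.6875 -0.6875]
Step 6: x=[6.4923 12.5079] v=[1.4062 -1.4062]

Answer: 6.4923 12.5079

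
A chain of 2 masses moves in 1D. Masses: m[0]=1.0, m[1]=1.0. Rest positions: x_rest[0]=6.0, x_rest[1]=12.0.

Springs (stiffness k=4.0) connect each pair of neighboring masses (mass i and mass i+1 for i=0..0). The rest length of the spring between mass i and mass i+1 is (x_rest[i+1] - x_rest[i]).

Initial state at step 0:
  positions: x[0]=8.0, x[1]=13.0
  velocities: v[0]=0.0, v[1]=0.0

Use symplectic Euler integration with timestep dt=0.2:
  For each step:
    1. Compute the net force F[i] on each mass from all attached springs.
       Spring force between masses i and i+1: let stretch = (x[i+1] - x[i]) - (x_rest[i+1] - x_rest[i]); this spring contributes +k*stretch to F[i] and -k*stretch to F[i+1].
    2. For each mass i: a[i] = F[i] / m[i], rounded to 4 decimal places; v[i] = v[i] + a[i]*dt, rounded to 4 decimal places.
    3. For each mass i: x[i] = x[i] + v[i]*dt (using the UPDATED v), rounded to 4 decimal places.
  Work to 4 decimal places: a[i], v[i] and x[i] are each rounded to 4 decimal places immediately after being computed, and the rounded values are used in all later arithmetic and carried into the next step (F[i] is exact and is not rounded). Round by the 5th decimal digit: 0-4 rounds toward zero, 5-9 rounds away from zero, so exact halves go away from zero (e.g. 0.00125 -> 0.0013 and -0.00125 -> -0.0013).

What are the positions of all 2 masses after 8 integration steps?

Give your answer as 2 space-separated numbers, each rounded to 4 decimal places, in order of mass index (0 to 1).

Step 0: x=[8.0000 13.0000] v=[0.0000 0.0000]
Step 1: x=[7.8400 13.1600] v=[-0.8000 0.8000]
Step 2: x=[7.5712 13.4288] v=[-1.3440 1.3440]
Step 3: x=[7.2796 13.7204] v=[-1.4579 1.4579]
Step 4: x=[7.0585 13.9415] v=[-1.1053 1.1053]
Step 5: x=[6.9787 14.0213] v=[-0.3989 0.3989]
Step 6: x=[7.0657 13.9343] v=[0.4352 -0.4352]
Step 7: x=[7.2917 13.7083] v=[1.1301 -1.1301]
Step 8: x=[7.5844 13.4156] v=[1.4634 -1.4634]

Answer: 7.5844 13.4156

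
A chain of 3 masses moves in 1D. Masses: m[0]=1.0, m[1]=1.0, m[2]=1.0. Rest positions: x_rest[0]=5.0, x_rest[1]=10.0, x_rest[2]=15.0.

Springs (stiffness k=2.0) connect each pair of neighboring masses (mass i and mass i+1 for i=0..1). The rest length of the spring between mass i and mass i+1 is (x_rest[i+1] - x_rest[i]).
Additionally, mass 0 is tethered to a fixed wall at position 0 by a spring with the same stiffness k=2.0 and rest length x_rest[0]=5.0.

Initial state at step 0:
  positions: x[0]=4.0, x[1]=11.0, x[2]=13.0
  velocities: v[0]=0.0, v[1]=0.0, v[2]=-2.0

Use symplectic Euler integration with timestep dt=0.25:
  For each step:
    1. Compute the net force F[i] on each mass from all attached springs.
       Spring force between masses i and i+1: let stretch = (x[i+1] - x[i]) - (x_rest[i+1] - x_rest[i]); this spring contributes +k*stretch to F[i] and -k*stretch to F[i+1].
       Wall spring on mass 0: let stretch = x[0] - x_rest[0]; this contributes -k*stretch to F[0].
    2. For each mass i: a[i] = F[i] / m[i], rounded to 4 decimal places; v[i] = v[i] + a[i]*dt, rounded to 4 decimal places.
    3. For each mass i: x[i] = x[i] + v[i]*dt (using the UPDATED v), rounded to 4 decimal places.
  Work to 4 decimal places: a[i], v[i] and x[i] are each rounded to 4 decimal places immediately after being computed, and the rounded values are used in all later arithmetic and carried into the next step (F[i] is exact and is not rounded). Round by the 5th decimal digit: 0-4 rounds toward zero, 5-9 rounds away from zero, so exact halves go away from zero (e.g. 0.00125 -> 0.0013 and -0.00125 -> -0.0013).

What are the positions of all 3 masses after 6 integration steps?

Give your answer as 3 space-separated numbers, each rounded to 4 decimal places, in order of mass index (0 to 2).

Step 0: x=[4.0000 11.0000 13.0000] v=[0.0000 0.0000 -2.0000]
Step 1: x=[4.3750 10.3750 12.8750] v=[1.5000 -2.5000 -0.5000]
Step 2: x=[4.9531 9.3125 13.0625] v=[2.3125 -4.2500 0.7500]
Step 3: x=[5.4570 8.1738 13.4063] v=[2.0157 -4.5547 1.3750]
Step 4: x=[5.6184 7.3496 13.7210] v=[0.6456 -3.2969 1.2588]
Step 5: x=[5.2939 7.1054 13.8643] v=[-1.2980 -0.9768 0.5731]
Step 6: x=[4.5341 7.4796 13.7877] v=[-3.0392 1.4969 -0.3064]

Answer: 4.5341 7.4796 13.7877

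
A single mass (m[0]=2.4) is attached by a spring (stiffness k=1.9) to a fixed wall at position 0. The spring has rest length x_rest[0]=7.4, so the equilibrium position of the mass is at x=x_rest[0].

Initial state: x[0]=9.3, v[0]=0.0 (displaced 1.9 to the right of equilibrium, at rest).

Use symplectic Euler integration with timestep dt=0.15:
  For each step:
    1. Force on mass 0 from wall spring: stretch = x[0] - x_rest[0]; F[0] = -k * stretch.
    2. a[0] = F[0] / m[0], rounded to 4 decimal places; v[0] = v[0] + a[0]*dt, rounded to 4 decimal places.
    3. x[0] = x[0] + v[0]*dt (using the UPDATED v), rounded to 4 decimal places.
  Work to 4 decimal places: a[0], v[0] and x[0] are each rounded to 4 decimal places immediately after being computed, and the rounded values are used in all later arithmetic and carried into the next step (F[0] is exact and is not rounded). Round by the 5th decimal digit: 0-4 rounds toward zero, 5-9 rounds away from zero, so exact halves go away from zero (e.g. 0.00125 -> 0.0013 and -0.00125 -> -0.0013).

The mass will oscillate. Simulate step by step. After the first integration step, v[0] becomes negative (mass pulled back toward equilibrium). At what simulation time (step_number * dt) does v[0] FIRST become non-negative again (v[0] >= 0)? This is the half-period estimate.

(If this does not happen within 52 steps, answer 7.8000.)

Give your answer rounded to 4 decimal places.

Answer: 3.6000

Derivation:
Step 0: x=[9.3000] v=[0.0000]
Step 1: x=[9.2662] v=[-0.2256]
Step 2: x=[9.1991] v=[-0.4472]
Step 3: x=[9.1000] v=[-0.6608]
Step 4: x=[8.9706] v=[-0.8627]
Step 5: x=[8.8132] v=[-1.0492]
Step 6: x=[8.6307] v=[-1.2170]
Step 7: x=[8.4262] v=[-1.3631]
Step 8: x=[8.2035] v=[-1.4850]
Step 9: x=[7.9664] v=[-1.5804]
Step 10: x=[7.7192] v=[-1.6477]
Step 11: x=[7.4664] v=[-1.6856]
Step 12: x=[7.2124] v=[-1.6935]
Step 13: x=[6.9617] v=[-1.6712]
Step 14: x=[6.7188] v=[-1.6192]
Step 15: x=[6.4881] v=[-1.5383]
Step 16: x=[6.2736] v=[-1.4300]
Step 17: x=[6.0792] v=[-1.2962]
Step 18: x=[5.9083] v=[-1.1394]
Step 19: x=[5.7640] v=[-0.9623]
Step 20: x=[5.6488] v=[-0.7680]
Step 21: x=[5.5648] v=[-0.5600]
Step 22: x=[5.5135] v=[-0.3421]
Step 23: x=[5.4958] v=[-0.1181]
Step 24: x=[5.5120] v=[0.1080]
First v>=0 after going negative at step 24, time=3.6000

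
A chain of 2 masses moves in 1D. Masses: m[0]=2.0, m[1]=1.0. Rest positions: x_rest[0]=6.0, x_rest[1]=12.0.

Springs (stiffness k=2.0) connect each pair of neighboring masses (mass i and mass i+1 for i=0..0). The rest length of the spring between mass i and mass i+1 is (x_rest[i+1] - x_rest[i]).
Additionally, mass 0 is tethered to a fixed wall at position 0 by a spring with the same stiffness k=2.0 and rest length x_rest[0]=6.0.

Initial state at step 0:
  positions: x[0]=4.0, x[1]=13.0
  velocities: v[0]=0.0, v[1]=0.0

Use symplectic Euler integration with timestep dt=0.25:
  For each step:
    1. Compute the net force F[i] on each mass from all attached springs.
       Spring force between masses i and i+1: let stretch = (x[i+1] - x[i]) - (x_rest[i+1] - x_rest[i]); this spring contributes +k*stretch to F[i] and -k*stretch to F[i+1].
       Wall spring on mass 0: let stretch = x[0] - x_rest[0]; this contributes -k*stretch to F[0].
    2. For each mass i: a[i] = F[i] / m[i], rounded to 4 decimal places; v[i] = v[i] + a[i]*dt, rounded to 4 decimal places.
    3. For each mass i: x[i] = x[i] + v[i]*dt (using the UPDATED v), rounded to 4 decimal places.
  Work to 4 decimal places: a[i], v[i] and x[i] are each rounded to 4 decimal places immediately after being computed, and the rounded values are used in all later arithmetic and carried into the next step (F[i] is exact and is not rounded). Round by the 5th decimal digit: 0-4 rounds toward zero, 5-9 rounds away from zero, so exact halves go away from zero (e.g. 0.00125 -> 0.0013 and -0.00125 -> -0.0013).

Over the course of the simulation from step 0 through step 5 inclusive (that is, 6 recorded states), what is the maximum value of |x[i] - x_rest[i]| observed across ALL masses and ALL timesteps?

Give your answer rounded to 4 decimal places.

Answer: 2.1019

Derivation:
Step 0: x=[4.0000 13.0000] v=[0.0000 0.0000]
Step 1: x=[4.3125 12.6250] v=[1.2500 -1.5000]
Step 2: x=[4.8750 11.9609] v=[2.2500 -2.6563]
Step 3: x=[5.5757 11.1611] v=[2.8027 -3.1993]
Step 4: x=[6.2770 10.4131] v=[2.8051 -2.9920]
Step 5: x=[6.8445 9.8981] v=[2.2699 -2.0601]
Max displacement = 2.1019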